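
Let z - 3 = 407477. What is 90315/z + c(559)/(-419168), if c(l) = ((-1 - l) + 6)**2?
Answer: -272515543/533758052 ≈ -0.51056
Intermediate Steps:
z = 407480 (z = 3 + 407477 = 407480)
c(l) = (5 - l)**2
90315/z + c(559)/(-419168) = 90315/407480 + (-5 + 559)**2/(-419168) = 90315*(1/407480) + 554**2*(-1/419168) = 18063/81496 + 306916*(-1/419168) = 18063/81496 - 76729/104792 = -272515543/533758052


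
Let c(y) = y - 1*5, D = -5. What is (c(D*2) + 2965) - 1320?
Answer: 1630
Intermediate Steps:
c(y) = -5 + y (c(y) = y - 5 = -5 + y)
(c(D*2) + 2965) - 1320 = ((-5 - 5*2) + 2965) - 1320 = ((-5 - 10) + 2965) - 1320 = (-15 + 2965) - 1320 = 2950 - 1320 = 1630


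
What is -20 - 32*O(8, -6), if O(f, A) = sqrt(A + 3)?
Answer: -20 - 32*I*sqrt(3) ≈ -20.0 - 55.426*I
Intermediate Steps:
O(f, A) = sqrt(3 + A)
-20 - 32*O(8, -6) = -20 - 32*sqrt(3 - 6) = -20 - 32*I*sqrt(3)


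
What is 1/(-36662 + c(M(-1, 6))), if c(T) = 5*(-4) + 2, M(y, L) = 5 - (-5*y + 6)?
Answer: -1/36680 ≈ -2.7263e-5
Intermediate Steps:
M(y, L) = -1 + 5*y (M(y, L) = 5 - (6 - 5*y) = 5 + (-6 + 5*y) = -1 + 5*y)
c(T) = -18 (c(T) = -20 + 2 = -18)
1/(-36662 + c(M(-1, 6))) = 1/(-36662 - 18) = 1/(-36680) = -1/36680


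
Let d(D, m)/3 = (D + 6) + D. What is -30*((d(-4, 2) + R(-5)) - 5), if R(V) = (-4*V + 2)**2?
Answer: -14190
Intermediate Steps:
d(D, m) = 18 + 6*D (d(D, m) = 3*((D + 6) + D) = 3*((6 + D) + D) = 3*(6 + 2*D) = 18 + 6*D)
R(V) = (2 - 4*V)**2
-30*((d(-4, 2) + R(-5)) - 5) = -30*(((18 + 6*(-4)) + 4*(-1 + 2*(-5))**2) - 5) = -30*(((18 - 24) + 4*(-1 - 10)**2) - 5) = -30*((-6 + 4*(-11)**2) - 5) = -30*((-6 + 4*121) - 5) = -30*((-6 + 484) - 5) = -30*(478 - 5) = -30*473 = -14190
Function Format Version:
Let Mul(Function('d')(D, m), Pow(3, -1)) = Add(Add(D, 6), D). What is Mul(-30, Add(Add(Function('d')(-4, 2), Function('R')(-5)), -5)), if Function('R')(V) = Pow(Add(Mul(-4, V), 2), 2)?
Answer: -14190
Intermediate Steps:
Function('d')(D, m) = Add(18, Mul(6, D)) (Function('d')(D, m) = Mul(3, Add(Add(D, 6), D)) = Mul(3, Add(Add(6, D), D)) = Mul(3, Add(6, Mul(2, D))) = Add(18, Mul(6, D)))
Function('R')(V) = Pow(Add(2, Mul(-4, V)), 2)
Mul(-30, Add(Add(Function('d')(-4, 2), Function('R')(-5)), -5)) = Mul(-30, Add(Add(Add(18, Mul(6, -4)), Mul(4, Pow(Add(-1, Mul(2, -5)), 2))), -5)) = Mul(-30, Add(Add(Add(18, -24), Mul(4, Pow(Add(-1, -10), 2))), -5)) = Mul(-30, Add(Add(-6, Mul(4, Pow(-11, 2))), -5)) = Mul(-30, Add(Add(-6, Mul(4, 121)), -5)) = Mul(-30, Add(Add(-6, 484), -5)) = Mul(-30, Add(478, -5)) = Mul(-30, 473) = -14190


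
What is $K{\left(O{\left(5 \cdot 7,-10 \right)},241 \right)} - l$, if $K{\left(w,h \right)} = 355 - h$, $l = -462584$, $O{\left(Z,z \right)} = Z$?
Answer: $462698$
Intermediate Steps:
$K{\left(O{\left(5 \cdot 7,-10 \right)},241 \right)} - l = \left(355 - 241\right) - -462584 = \left(355 - 241\right) + 462584 = 114 + 462584 = 462698$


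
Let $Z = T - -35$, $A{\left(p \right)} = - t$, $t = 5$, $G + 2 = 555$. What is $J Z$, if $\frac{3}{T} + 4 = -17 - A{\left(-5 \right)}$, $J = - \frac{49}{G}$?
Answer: $- \frac{3899}{1264} \approx -3.0847$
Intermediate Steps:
$G = 553$ ($G = -2 + 555 = 553$)
$A{\left(p \right)} = -5$ ($A{\left(p \right)} = \left(-1\right) 5 = -5$)
$J = - \frac{7}{79}$ ($J = - \frac{49}{553} = \left(-49\right) \frac{1}{553} = - \frac{7}{79} \approx -0.088608$)
$T = - \frac{3}{16}$ ($T = \frac{3}{-4 - 12} = \frac{3}{-16} = 3 \left(- \frac{1}{16}\right) = - \frac{3}{16} \approx -0.1875$)
$Z = \frac{557}{16}$ ($Z = - \frac{3}{16} - -35 = - \frac{3}{16} + 35 = \frac{557}{16} \approx 34.813$)
$J Z = \left(- \frac{7}{79}\right) \frac{557}{16} = - \frac{3899}{1264}$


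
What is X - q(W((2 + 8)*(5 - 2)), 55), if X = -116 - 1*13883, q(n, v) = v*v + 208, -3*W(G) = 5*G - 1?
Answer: -17232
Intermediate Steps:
W(G) = ⅓ - 5*G/3 (W(G) = -(5*G - 1)/3 = -(-1 + 5*G)/3 = ⅓ - 5*G/3)
q(n, v) = 208 + v² (q(n, v) = v² + 208 = 208 + v²)
X = -13999 (X = -116 - 13883 = -13999)
X - q(W((2 + 8)*(5 - 2)), 55) = -13999 - (208 + 55²) = -13999 - (208 + 3025) = -13999 - 1*3233 = -13999 - 3233 = -17232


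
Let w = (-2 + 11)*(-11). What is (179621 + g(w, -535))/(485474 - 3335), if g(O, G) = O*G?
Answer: 232586/482139 ≈ 0.48240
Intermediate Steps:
w = -99 (w = 9*(-11) = -99)
g(O, G) = G*O
(179621 + g(w, -535))/(485474 - 3335) = (179621 - 535*(-99))/(485474 - 3335) = (179621 + 52965)/482139 = 232586*(1/482139) = 232586/482139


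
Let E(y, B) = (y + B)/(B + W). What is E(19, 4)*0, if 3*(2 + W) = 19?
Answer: 0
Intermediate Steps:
W = 13/3 (W = -2 + (1/3)*19 = -2 + 19/3 = 13/3 ≈ 4.3333)
E(y, B) = (B + y)/(13/3 + B) (E(y, B) = (y + B)/(B + 13/3) = (B + y)/(13/3 + B))
E(19, 4)*0 = (3*(4 + 19)/(13 + 3*4))*0 = (3*23/(13 + 12))*0 = (3*23/25)*0 = (3*(1/25)*23)*0 = (69/25)*0 = 0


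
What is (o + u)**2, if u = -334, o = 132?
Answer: 40804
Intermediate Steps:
(o + u)**2 = (132 - 334)**2 = (-202)**2 = 40804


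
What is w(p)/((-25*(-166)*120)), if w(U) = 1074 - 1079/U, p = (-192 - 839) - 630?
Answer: 1784993/827178000 ≈ 0.0021579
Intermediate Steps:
p = -1661 (p = -1031 - 630 = -1661)
w(U) = 1074 - 1079/U
w(p)/((-25*(-166)*120)) = (1074 - 1079/(-1661))/((-25*(-166)*120)) = (1074 - 1079*(-1/1661))/((4150*120)) = (1074 + 1079/1661)/498000 = (1784993/1661)*(1/498000) = 1784993/827178000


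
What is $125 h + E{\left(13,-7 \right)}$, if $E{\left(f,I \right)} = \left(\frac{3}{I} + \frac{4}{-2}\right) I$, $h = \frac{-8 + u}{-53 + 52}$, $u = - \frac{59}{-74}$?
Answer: $\frac{67883}{74} \approx 917.34$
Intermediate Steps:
$u = \frac{59}{74}$ ($u = \left(-59\right) \left(- \frac{1}{74}\right) = \frac{59}{74} \approx 0.7973$)
$h = \frac{533}{74}$ ($h = \frac{-8 + \frac{59}{74}}{-53 + 52} = - \frac{533}{74 \left(-1\right)} = \left(- \frac{533}{74}\right) \left(-1\right) = \frac{533}{74} \approx 7.2027$)
$E{\left(f,I \right)} = I \left(-2 + \frac{3}{I}\right)$ ($E{\left(f,I \right)} = \left(\frac{3}{I} + 4 \left(- \frac{1}{2}\right)\right) I = \left(\frac{3}{I} - 2\right) I = \left(-2 + \frac{3}{I}\right) I = I \left(-2 + \frac{3}{I}\right)$)
$125 h + E{\left(13,-7 \right)} = 125 \cdot \frac{533}{74} + \left(3 - -14\right) = \frac{66625}{74} + \left(3 + 14\right) = \frac{66625}{74} + 17 = \frac{67883}{74}$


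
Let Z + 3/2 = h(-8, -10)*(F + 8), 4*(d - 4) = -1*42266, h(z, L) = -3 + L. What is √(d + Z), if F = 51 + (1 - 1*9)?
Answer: I*√11227 ≈ 105.96*I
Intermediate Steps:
d = -21125/2 (d = 4 + (-1*42266)/4 = 4 + (¼)*(-42266) = 4 - 21133/2 = -21125/2 ≈ -10563.)
F = 43 (F = 51 + (1 - 9) = 51 - 8 = 43)
Z = -1329/2 (Z = -3/2 + (-3 - 10)*(43 + 8) = -3/2 - 13*51 = -3/2 - 663 = -1329/2 ≈ -664.50)
√(d + Z) = √(-21125/2 - 1329/2) = √(-11227) = I*√11227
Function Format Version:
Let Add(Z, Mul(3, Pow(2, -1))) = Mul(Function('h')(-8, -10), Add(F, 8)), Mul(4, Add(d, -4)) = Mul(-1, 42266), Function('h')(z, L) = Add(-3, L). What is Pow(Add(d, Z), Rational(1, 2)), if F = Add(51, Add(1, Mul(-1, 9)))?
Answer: Mul(I, Pow(11227, Rational(1, 2))) ≈ Mul(105.96, I)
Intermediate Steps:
d = Rational(-21125, 2) (d = Add(4, Mul(Rational(1, 4), Mul(-1, 42266))) = Add(4, Mul(Rational(1, 4), -42266)) = Add(4, Rational(-21133, 2)) = Rational(-21125, 2) ≈ -10563.)
F = 43 (F = Add(51, Add(1, -9)) = Add(51, -8) = 43)
Z = Rational(-1329, 2) (Z = Add(Rational(-3, 2), Mul(Add(-3, -10), Add(43, 8))) = Add(Rational(-3, 2), Mul(-13, 51)) = Add(Rational(-3, 2), -663) = Rational(-1329, 2) ≈ -664.50)
Pow(Add(d, Z), Rational(1, 2)) = Pow(Add(Rational(-21125, 2), Rational(-1329, 2)), Rational(1, 2)) = Pow(-11227, Rational(1, 2)) = Mul(I, Pow(11227, Rational(1, 2)))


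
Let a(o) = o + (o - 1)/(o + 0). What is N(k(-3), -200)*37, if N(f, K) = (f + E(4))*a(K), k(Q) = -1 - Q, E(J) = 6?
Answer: -1472563/25 ≈ -58903.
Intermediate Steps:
a(o) = o + (-1 + o)/o
N(f, K) = (6 + f)*(1 + K - 1/K) (N(f, K) = (f + 6)*(1 + K - 1/K) = (6 + f)*(1 + K - 1/K))
N(k(-3), -200)*37 = ((-1 - 200*(1 - 200))*(6 + (-1 - 1*(-3)))/(-200))*37 = -(-1 - 200*(-199))*(6 + (-1 + 3))/200*37 = -(-1 + 39800)*(6 + 2)/200*37 = -1/200*39799*8*37 = -39799/25*37 = -1472563/25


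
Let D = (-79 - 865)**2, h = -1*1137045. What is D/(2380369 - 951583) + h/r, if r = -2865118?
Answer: 2088901885709/2046820243374 ≈ 1.0206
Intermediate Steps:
h = -1137045
D = 891136 (D = (-944)**2 = 891136)
D/(2380369 - 951583) + h/r = 891136/(2380369 - 951583) - 1137045/(-2865118) = 891136/1428786 - 1137045*(-1/2865118) = 891136*(1/1428786) + 1137045/2865118 = 445568/714393 + 1137045/2865118 = 2088901885709/2046820243374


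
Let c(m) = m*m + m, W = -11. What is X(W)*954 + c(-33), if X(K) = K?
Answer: -9438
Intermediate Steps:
c(m) = m + m**2 (c(m) = m**2 + m = m + m**2)
X(W)*954 + c(-33) = -11*954 - 33*(1 - 33) = -10494 - 33*(-32) = -10494 + 1056 = -9438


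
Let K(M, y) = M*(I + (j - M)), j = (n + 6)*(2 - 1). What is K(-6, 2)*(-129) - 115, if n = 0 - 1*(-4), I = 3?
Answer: 14591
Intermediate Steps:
n = 4 (n = 0 + 4 = 4)
j = 10 (j = (4 + 6)*(2 - 1) = 10*1 = 10)
K(M, y) = M*(13 - M) (K(M, y) = M*(3 + (10 - M)) = M*(13 - M))
K(-6, 2)*(-129) - 115 = -6*(13 - 1*(-6))*(-129) - 115 = -6*(13 + 6)*(-129) - 115 = -6*19*(-129) - 115 = -114*(-129) - 115 = 14706 - 115 = 14591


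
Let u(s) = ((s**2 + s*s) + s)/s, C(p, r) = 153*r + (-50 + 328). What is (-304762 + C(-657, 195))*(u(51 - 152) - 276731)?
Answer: 76059096868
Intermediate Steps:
C(p, r) = 278 + 153*r (C(p, r) = 153*r + 278 = 278 + 153*r)
u(s) = (s + 2*s**2)/s (u(s) = ((s**2 + s**2) + s)/s = (2*s**2 + s)/s = (s + 2*s**2)/s)
(-304762 + C(-657, 195))*(u(51 - 152) - 276731) = (-304762 + (278 + 153*195))*((1 + 2*(51 - 152)) - 276731) = (-304762 + (278 + 29835))*((1 + 2*(-101)) - 276731) = (-304762 + 30113)*((1 - 202) - 276731) = -274649*(-201 - 276731) = -274649*(-276932) = 76059096868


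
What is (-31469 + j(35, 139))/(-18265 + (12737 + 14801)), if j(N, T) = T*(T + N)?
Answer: -7283/9273 ≈ -0.78540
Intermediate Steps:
j(N, T) = T*(N + T)
(-31469 + j(35, 139))/(-18265 + (12737 + 14801)) = (-31469 + 139*(35 + 139))/(-18265 + (12737 + 14801)) = (-31469 + 139*174)/(-18265 + 27538) = (-31469 + 24186)/9273 = -7283*1/9273 = -7283/9273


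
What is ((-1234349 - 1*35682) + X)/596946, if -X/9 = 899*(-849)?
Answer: 2799614/298473 ≈ 9.3798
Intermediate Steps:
X = 6869259 (X = -8091*(-849) = -9*(-763251) = 6869259)
((-1234349 - 1*35682) + X)/596946 = ((-1234349 - 1*35682) + 6869259)/596946 = ((-1234349 - 35682) + 6869259)*(1/596946) = (-1270031 + 6869259)*(1/596946) = 5599228*(1/596946) = 2799614/298473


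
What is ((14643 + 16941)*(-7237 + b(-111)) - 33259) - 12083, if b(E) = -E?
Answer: -225112926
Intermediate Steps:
((14643 + 16941)*(-7237 + b(-111)) - 33259) - 12083 = ((14643 + 16941)*(-7237 - 1*(-111)) - 33259) - 12083 = (31584*(-7237 + 111) - 33259) - 12083 = (31584*(-7126) - 33259) - 12083 = (-225067584 - 33259) - 12083 = -225100843 - 12083 = -225112926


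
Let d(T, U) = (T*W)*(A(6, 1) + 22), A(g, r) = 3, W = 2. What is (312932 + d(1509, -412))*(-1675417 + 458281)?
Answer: -472713713952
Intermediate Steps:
d(T, U) = 50*T (d(T, U) = (T*2)*(3 + 22) = (2*T)*25 = 50*T)
(312932 + d(1509, -412))*(-1675417 + 458281) = (312932 + 50*1509)*(-1675417 + 458281) = (312932 + 75450)*(-1217136) = 388382*(-1217136) = -472713713952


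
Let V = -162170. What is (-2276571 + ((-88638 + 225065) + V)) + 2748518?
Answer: 446204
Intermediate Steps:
(-2276571 + ((-88638 + 225065) + V)) + 2748518 = (-2276571 + ((-88638 + 225065) - 162170)) + 2748518 = (-2276571 + (136427 - 162170)) + 2748518 = (-2276571 - 25743) + 2748518 = -2302314 + 2748518 = 446204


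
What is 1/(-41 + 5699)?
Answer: 1/5658 ≈ 0.00017674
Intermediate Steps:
1/(-41 + 5699) = 1/5658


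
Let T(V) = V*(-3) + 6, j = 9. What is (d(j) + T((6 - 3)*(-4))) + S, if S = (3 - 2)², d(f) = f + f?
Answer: 61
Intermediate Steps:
d(f) = 2*f
S = 1 (S = 1² = 1)
T(V) = 6 - 3*V (T(V) = -3*V + 6 = 6 - 3*V)
(d(j) + T((6 - 3)*(-4))) + S = (2*9 + (6 - 3*(6 - 3)*(-4))) + 1 = (18 + (6 - 9*(-4))) + 1 = (18 + (6 - 3*(-12))) + 1 = (18 + (6 + 36)) + 1 = (18 + 42) + 1 = 60 + 1 = 61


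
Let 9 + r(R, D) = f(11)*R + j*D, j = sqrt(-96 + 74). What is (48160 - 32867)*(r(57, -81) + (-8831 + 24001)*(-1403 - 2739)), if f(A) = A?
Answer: -960913051946 - 1238733*I*sqrt(22) ≈ -9.6091e+11 - 5.8102e+6*I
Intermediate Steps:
j = I*sqrt(22) (j = sqrt(-22) = I*sqrt(22) ≈ 4.6904*I)
r(R, D) = -9 + 11*R + I*D*sqrt(22) (r(R, D) = -9 + (11*R + (I*sqrt(22))*D) = -9 + (11*R + I*D*sqrt(22)) = -9 + 11*R + I*D*sqrt(22))
(48160 - 32867)*(r(57, -81) + (-8831 + 24001)*(-1403 - 2739)) = (48160 - 32867)*((-9 + 11*57 + I*(-81)*sqrt(22)) + (-8831 + 24001)*(-1403 - 2739)) = 15293*((-9 + 627 - 81*I*sqrt(22)) + 15170*(-4142)) = 15293*((618 - 81*I*sqrt(22)) - 62834140) = 15293*(-62833522 - 81*I*sqrt(22)) = -960913051946 - 1238733*I*sqrt(22)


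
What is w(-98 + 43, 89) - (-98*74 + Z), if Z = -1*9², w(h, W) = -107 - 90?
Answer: 7136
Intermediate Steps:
w(h, W) = -197
Z = -81 (Z = -1*81 = -81)
w(-98 + 43, 89) - (-98*74 + Z) = -197 - (-98*74 - 81) = -197 - (-7252 - 81) = -197 - 1*(-7333) = -197 + 7333 = 7136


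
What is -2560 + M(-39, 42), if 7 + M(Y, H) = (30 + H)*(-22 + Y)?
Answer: -6959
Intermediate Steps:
M(Y, H) = -7 + (-22 + Y)*(30 + H) (M(Y, H) = -7 + (30 + H)*(-22 + Y) = -7 + (-22 + Y)*(30 + H))
-2560 + M(-39, 42) = -2560 + (-667 - 22*42 + 30*(-39) + 42*(-39)) = -2560 + (-667 - 924 - 1170 - 1638) = -2560 - 4399 = -6959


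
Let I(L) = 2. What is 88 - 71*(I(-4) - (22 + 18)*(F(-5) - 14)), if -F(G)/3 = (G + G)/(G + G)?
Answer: -48334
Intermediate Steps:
F(G) = -3 (F(G) = -3*(G + G)/(G + G) = -3*2*G/(2*G) = -3*2*G*1/(2*G) = -3*1 = -3)
88 - 71*(I(-4) - (22 + 18)*(F(-5) - 14)) = 88 - 71*(2 - (22 + 18)*(-3 - 14)) = 88 - 71*(2 - 40*(-17)) = 88 - 71*(2 - 1*(-680)) = 88 - 71*(2 + 680) = 88 - 71*682 = 88 - 48422 = -48334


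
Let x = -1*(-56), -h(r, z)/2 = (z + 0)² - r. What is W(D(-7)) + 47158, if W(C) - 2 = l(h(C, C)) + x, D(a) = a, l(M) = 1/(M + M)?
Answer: 10576383/224 ≈ 47216.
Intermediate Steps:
h(r, z) = -2*z² + 2*r (h(r, z) = -2*((z + 0)² - r) = -2*(z² - r) = -2*z² + 2*r)
x = 56
l(M) = 1/(2*M)
W(C) = 58 + 1/(2*(-2*C² + 2*C)) (W(C) = 2 + (1/(2*(-2*C² + 2*C)) + 56) = 2 + (56 + 1/(2*(-2*C² + 2*C))) = 58 + 1/(2*(-2*C² + 2*C)))
W(D(-7)) + 47158 = (¼)*(-1 - 232*(-7) + 232*(-7)²)/(-7*(-1 - 7)) + 47158 = (¼)*(-⅐)*(-1 + 1624 + 232*49)/(-8) + 47158 = (¼)*(-⅐)*(-⅛)*(-1 + 1624 + 11368) + 47158 = (¼)*(-⅐)*(-⅛)*12991 + 47158 = 12991/224 + 47158 = 10576383/224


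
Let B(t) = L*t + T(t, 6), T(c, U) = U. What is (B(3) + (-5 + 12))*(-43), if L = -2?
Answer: -301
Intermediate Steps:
B(t) = 6 - 2*t (B(t) = -2*t + 6 = 6 - 2*t)
(B(3) + (-5 + 12))*(-43) = ((6 - 2*3) + (-5 + 12))*(-43) = ((6 - 6) + 7)*(-43) = (0 + 7)*(-43) = 7*(-43) = -301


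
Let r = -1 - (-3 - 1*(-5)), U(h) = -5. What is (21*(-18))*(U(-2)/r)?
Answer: -630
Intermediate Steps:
r = -3 (r = -1 - (-3 + 5) = -1 - 1*2 = -1 - 2 = -3)
(21*(-18))*(U(-2)/r) = (21*(-18))*(-5/(-3)) = -(-1890)*(-1)/3 = -378*5/3 = -630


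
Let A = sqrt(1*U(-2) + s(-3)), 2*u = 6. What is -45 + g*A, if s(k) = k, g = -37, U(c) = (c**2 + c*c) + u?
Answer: -45 - 74*sqrt(2) ≈ -149.65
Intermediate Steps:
u = 3 (u = (1/2)*6 = 3)
U(c) = 3 + 2*c**2 (U(c) = (c**2 + c*c) + 3 = (c**2 + c**2) + 3 = 2*c**2 + 3 = 3 + 2*c**2)
A = 2*sqrt(2) (A = sqrt(1*(3 + 2*(-2)**2) - 3) = sqrt(1*(3 + 2*4) - 3) = sqrt(1*(3 + 8) - 3) = sqrt(1*11 - 3) = sqrt(11 - 3) = sqrt(8) = 2*sqrt(2) ≈ 2.8284)
-45 + g*A = -45 - 74*sqrt(2)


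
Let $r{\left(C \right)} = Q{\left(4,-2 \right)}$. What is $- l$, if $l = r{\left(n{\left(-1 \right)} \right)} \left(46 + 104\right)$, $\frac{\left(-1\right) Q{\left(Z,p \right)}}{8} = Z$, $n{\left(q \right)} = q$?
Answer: $4800$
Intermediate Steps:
$Q{\left(Z,p \right)} = - 8 Z$
$r{\left(C \right)} = -32$ ($r{\left(C \right)} = \left(-8\right) 4 = -32$)
$l = -4800$ ($l = - 32 \left(46 + 104\right) = \left(-32\right) 150 = -4800$)
$- l = \left(-1\right) \left(-4800\right) = 4800$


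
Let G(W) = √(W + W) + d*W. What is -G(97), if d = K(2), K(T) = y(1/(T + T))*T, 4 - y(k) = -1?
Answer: -970 - √194 ≈ -983.93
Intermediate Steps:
y(k) = 5 (y(k) = 4 - 1*(-1) = 4 + 1 = 5)
K(T) = 5*T
d = 10 (d = 5*2 = 10)
G(W) = 10*W + √2*√W (G(W) = √(W + W) + 10*W = √(2*W) + 10*W = √2*√W + 10*W = 10*W + √2*√W)
-G(97) = -(10*97 + √2*√97) = -(970 + √194) = -970 - √194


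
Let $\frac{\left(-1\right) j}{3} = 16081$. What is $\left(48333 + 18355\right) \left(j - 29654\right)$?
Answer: $-5194795136$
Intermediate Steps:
$j = -48243$ ($j = \left(-3\right) 16081 = -48243$)
$\left(48333 + 18355\right) \left(j - 29654\right) = \left(48333 + 18355\right) \left(-48243 - 29654\right) = 66688 \left(-77897\right) = -5194795136$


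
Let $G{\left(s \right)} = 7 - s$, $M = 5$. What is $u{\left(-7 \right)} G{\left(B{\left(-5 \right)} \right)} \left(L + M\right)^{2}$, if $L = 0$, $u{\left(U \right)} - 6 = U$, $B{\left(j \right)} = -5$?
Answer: $-300$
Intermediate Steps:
$u{\left(U \right)} = 6 + U$
$u{\left(-7 \right)} G{\left(B{\left(-5 \right)} \right)} \left(L + M\right)^{2} = \left(6 - 7\right) \left(7 - -5\right) \left(0 + 5\right)^{2} = - \left(7 + 5\right) 5^{2} = - 12 \cdot 25 = \left(-1\right) 300 = -300$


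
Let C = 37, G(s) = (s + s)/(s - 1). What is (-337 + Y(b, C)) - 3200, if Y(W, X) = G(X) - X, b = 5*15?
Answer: -64295/18 ≈ -3571.9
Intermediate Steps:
G(s) = 2*s/(-1 + s) (G(s) = (2*s)/(-1 + s) = 2*s/(-1 + s))
b = 75
Y(W, X) = -X + 2*X/(-1 + X) (Y(W, X) = 2*X/(-1 + X) - X = -X + 2*X/(-1 + X))
(-337 + Y(b, C)) - 3200 = (-337 + 37*(3 - 1*37)/(-1 + 37)) - 3200 = (-337 + 37*(3 - 37)/36) - 3200 = (-337 + 37*(1/36)*(-34)) - 3200 = (-337 - 629/18) - 3200 = -6695/18 - 3200 = -64295/18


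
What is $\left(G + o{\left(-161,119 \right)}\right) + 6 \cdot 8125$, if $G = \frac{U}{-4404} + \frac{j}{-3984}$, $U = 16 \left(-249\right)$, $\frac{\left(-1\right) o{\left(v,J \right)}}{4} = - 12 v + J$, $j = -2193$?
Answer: $\frac{19761856469}{487376} \approx 40547.0$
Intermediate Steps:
$o{\left(v,J \right)} = - 4 J + 48 v$ ($o{\left(v,J \right)} = - 4 \left(- 12 v + J\right) = - 4 \left(J - 12 v\right) = - 4 J + 48 v$)
$U = -3984$
$G = \frac{709173}{487376}$ ($G = - \frac{3984}{-4404} - \frac{2193}{-3984} = \left(-3984\right) \left(- \frac{1}{4404}\right) - - \frac{731}{1328} = \frac{332}{367} + \frac{731}{1328} = \frac{709173}{487376} \approx 1.4551$)
$\left(G + o{\left(-161,119 \right)}\right) + 6 \cdot 8125 = \left(\frac{709173}{487376} + \left(\left(-4\right) 119 + 48 \left(-161\right)\right)\right) + 6 \cdot 8125 = \left(\frac{709173}{487376} - 8204\right) + 48750 = - \frac{3997723531}{487376} + 48750 = \frac{19761856469}{487376}$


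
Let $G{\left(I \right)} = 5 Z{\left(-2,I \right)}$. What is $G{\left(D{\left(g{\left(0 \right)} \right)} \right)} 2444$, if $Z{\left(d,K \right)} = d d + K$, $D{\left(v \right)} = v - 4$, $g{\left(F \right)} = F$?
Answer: $0$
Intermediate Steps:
$D{\left(v \right)} = -4 + v$
$Z{\left(d,K \right)} = K + d^{2}$ ($Z{\left(d,K \right)} = d^{2} + K = K + d^{2}$)
$G{\left(I \right)} = 20 + 5 I$ ($G{\left(I \right)} = 5 \left(I + \left(-2\right)^{2}\right) = 5 \left(I + 4\right) = 5 \left(4 + I\right) = 20 + 5 I$)
$G{\left(D{\left(g{\left(0 \right)} \right)} \right)} 2444 = \left(20 + 5 \left(-4 + 0\right)\right) 2444 = \left(20 + 5 \left(-4\right)\right) 2444 = \left(20 - 20\right) 2444 = 0 \cdot 2444 = 0$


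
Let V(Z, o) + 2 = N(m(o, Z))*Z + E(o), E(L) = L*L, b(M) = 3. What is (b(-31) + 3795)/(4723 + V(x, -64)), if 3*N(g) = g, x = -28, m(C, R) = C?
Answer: 11394/28243 ≈ 0.40343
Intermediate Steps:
N(g) = g/3
E(L) = L²
V(Z, o) = -2 + o² + Z*o/3 (V(Z, o) = -2 + ((o/3)*Z + o²) = -2 + (Z*o/3 + o²) = -2 + (o² + Z*o/3) = -2 + o² + Z*o/3)
(b(-31) + 3795)/(4723 + V(x, -64)) = (3 + 3795)/(4723 + (-2 + (-64)² + (⅓)*(-28)*(-64))) = 3798/(4723 + (-2 + 4096 + 1792/3)) = 3798/(4723 + 14074/3) = 3798/(28243/3) = 3798*(3/28243) = 11394/28243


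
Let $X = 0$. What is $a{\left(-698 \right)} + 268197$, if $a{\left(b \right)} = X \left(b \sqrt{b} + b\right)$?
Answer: $268197$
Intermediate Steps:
$a{\left(b \right)} = 0$ ($a{\left(b \right)} = 0 \left(b \sqrt{b} + b\right) = 0 \left(b^{\frac{3}{2}} + b\right) = 0 \left(b + b^{\frac{3}{2}}\right) = 0$)
$a{\left(-698 \right)} + 268197 = 0 + 268197 = 268197$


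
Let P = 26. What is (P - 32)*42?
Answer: -252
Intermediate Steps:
(P - 32)*42 = (26 - 32)*42 = -6*42 = -252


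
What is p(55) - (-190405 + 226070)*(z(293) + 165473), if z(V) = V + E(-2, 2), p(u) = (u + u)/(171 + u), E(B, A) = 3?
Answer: -668073106450/113 ≈ -5.9122e+9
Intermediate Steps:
p(u) = 2*u/(171 + u) (p(u) = (2*u)/(171 + u) = 2*u/(171 + u))
z(V) = 3 + V (z(V) = V + 3 = 3 + V)
p(55) - (-190405 + 226070)*(z(293) + 165473) = 2*55/(171 + 55) - (-190405 + 226070)*((3 + 293) + 165473) = 2*55/226 - 35665*(296 + 165473) = 2*55*(1/226) - 35665*165769 = 55/113 - 1*5912151385 = 55/113 - 5912151385 = -668073106450/113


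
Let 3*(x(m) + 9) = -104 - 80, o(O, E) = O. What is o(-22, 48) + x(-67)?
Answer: -277/3 ≈ -92.333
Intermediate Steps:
x(m) = -211/3 (x(m) = -9 + (-104 - 80)/3 = -9 + (⅓)*(-184) = -9 - 184/3 = -211/3)
o(-22, 48) + x(-67) = -22 - 211/3 = -277/3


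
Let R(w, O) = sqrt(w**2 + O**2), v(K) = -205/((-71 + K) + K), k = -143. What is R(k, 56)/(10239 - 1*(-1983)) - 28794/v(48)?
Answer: 143970/41 + sqrt(23585)/12222 ≈ 3511.5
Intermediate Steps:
v(K) = -205/(-71 + 2*K)
R(w, O) = sqrt(O**2 + w**2)
R(k, 56)/(10239 - 1*(-1983)) - 28794/v(48) = sqrt(56**2 + (-143)**2)/(10239 - 1*(-1983)) - 28794/((-205/(-71 + 2*48))) = sqrt(3136 + 20449)/(10239 + 1983) - 28794/((-205/(-71 + 96))) = sqrt(23585)/12222 - 28794/((-205/25)) = sqrt(23585)*(1/12222) - 28794/((-205*1/25)) = sqrt(23585)/12222 - 28794/(-41/5) = sqrt(23585)/12222 - 28794*(-5/41) = sqrt(23585)/12222 + 143970/41 = 143970/41 + sqrt(23585)/12222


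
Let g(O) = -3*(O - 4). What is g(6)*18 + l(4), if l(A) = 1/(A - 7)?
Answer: -325/3 ≈ -108.33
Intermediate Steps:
g(O) = 12 - 3*O (g(O) = -3*(-4 + O) = 12 - 3*O)
l(A) = 1/(-7 + A)
g(6)*18 + l(4) = (12 - 3*6)*18 + 1/(-7 + 4) = (12 - 18)*18 + 1/(-3) = -6*18 - ⅓ = -108 - ⅓ = -325/3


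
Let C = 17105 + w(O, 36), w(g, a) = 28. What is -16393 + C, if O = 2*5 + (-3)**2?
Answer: 740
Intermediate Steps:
O = 19 (O = 10 + 9 = 19)
C = 17133 (C = 17105 + 28 = 17133)
-16393 + C = -16393 + 17133 = 740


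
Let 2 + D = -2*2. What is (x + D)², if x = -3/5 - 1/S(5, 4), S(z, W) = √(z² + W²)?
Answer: 44674/1025 + 66*√41/205 ≈ 45.646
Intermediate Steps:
S(z, W) = √(W² + z²)
D = -6 (D = -2 - 2*2 = -2 - 4 = -6)
x = -⅗ - √41/41 (x = -3/5 - 1/(√(4² + 5²)) = -3*⅕ - 1/(√(16 + 25)) = -⅗ - 1/(√41) = -⅗ - √41/41 ≈ -0.75617)
(x + D)² = ((-⅗ - √41/41) - 6)² = (-33/5 - √41/41)²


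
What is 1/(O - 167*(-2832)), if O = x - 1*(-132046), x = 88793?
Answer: 1/693783 ≈ 1.4414e-6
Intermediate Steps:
O = 220839 (O = 88793 - 1*(-132046) = 88793 + 132046 = 220839)
1/(O - 167*(-2832)) = 1/(220839 - 167*(-2832)) = 1/(220839 + 472944) = 1/693783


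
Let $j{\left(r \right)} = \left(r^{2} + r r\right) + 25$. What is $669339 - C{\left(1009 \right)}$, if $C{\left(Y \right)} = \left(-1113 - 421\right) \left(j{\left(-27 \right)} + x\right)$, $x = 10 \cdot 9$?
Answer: $3082321$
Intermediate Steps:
$x = 90$
$j{\left(r \right)} = 25 + 2 r^{2}$ ($j{\left(r \right)} = \left(r^{2} + r^{2}\right) + 25 = 2 r^{2} + 25 = 25 + 2 r^{2}$)
$C{\left(Y \right)} = -2412982$ ($C{\left(Y \right)} = \left(-1113 - 421\right) \left(\left(25 + 2 \left(-27\right)^{2}\right) + 90\right) = - 1534 \left(\left(25 + 2 \cdot 729\right) + 90\right) = - 1534 \left(\left(25 + 1458\right) + 90\right) = - 1534 \left(1483 + 90\right) = \left(-1534\right) 1573 = -2412982$)
$669339 - C{\left(1009 \right)} = 669339 - -2412982 = 669339 + 2412982 = 3082321$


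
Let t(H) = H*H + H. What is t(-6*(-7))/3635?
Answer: 1806/3635 ≈ 0.49684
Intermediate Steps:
t(H) = H + H² (t(H) = H² + H = H + H²)
t(-6*(-7))/3635 = ((-6*(-7))*(1 - 6*(-7)))/3635 = (42*(1 + 42))*(1/3635) = (42*43)*(1/3635) = 1806*(1/3635) = 1806/3635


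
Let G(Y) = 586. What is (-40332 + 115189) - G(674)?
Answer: 74271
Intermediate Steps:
(-40332 + 115189) - G(674) = (-40332 + 115189) - 1*586 = 74857 - 586 = 74271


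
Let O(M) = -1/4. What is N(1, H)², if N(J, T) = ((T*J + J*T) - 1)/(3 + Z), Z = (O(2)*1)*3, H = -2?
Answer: 400/81 ≈ 4.9383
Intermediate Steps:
O(M) = -¼ (O(M) = -1*¼ = -¼)
Z = -¾ (Z = -¼*1*3 = -¼*3 = -¾ ≈ -0.75000)
N(J, T) = -4/9 + 8*J*T/9 (N(J, T) = ((T*J + J*T) - 1)/(3 - ¾) = ((J*T + J*T) - 1)/(9/4) = (2*J*T - 1)*(4/9) = (-1 + 2*J*T)*(4/9) = -4/9 + 8*J*T/9)
N(1, H)² = (-4/9 + (8/9)*1*(-2))² = (-4/9 - 16/9)² = (-20/9)² = 400/81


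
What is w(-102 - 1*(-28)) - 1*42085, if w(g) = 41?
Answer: -42044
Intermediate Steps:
w(-102 - 1*(-28)) - 1*42085 = 41 - 1*42085 = 41 - 42085 = -42044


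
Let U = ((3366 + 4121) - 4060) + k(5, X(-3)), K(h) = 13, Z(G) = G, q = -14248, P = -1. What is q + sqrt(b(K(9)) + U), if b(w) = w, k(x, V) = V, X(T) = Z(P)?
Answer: -14248 + sqrt(3439) ≈ -14189.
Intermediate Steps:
X(T) = -1
U = 3426 (U = ((3366 + 4121) - 4060) - 1 = (7487 - 4060) - 1 = 3427 - 1 = 3426)
q + sqrt(b(K(9)) + U) = -14248 + sqrt(13 + 3426) = -14248 + sqrt(3439)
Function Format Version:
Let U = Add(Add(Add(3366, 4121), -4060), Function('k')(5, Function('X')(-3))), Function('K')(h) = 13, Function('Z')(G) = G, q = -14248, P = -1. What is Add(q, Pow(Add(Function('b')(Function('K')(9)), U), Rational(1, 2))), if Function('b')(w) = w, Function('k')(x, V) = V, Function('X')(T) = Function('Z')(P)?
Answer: Add(-14248, Pow(3439, Rational(1, 2))) ≈ -14189.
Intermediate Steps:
Function('X')(T) = -1
U = 3426 (U = Add(Add(Add(3366, 4121), -4060), -1) = Add(Add(7487, -4060), -1) = Add(3427, -1) = 3426)
Add(q, Pow(Add(Function('b')(Function('K')(9)), U), Rational(1, 2))) = Add(-14248, Pow(Add(13, 3426), Rational(1, 2))) = Add(-14248, Pow(3439, Rational(1, 2)))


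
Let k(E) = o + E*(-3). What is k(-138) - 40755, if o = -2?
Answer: -40343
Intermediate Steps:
k(E) = -2 - 3*E (k(E) = -2 + E*(-3) = -2 - 3*E)
k(-138) - 40755 = (-2 - 3*(-138)) - 40755 = (-2 + 414) - 40755 = 412 - 40755 = -40343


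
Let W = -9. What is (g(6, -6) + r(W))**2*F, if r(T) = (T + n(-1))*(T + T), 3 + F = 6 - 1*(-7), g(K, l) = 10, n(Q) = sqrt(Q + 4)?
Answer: 305560 - 61920*sqrt(3) ≈ 1.9831e+5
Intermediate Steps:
n(Q) = sqrt(4 + Q)
F = 10 (F = -3 + (6 - 1*(-7)) = -3 + (6 + 7) = -3 + 13 = 10)
r(T) = 2*T*(T + sqrt(3)) (r(T) = (T + sqrt(4 - 1))*(T + T) = (T + sqrt(3))*(2*T) = 2*T*(T + sqrt(3)))
(g(6, -6) + r(W))**2*F = (10 + 2*(-9)*(-9 + sqrt(3)))**2*10 = (10 + (162 - 18*sqrt(3)))**2*10 = (172 - 18*sqrt(3))**2*10 = 10*(172 - 18*sqrt(3))**2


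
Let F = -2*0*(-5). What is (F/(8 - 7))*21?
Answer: 0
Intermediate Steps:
F = 0 (F = 0*(-5) = 0)
(F/(8 - 7))*21 = (0/(8 - 7))*21 = (0/1)*21 = (1*0)*21 = 0*21 = 0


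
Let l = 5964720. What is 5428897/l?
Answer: 5428897/5964720 ≈ 0.91017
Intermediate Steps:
5428897/l = 5428897/5964720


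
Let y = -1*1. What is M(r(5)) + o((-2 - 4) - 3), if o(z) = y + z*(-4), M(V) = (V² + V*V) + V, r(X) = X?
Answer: 90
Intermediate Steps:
y = -1
M(V) = V + 2*V² (M(V) = (V² + V²) + V = 2*V² + V = V + 2*V²)
o(z) = -1 - 4*z (o(z) = -1 + z*(-4) = -1 - 4*z)
M(r(5)) + o((-2 - 4) - 3) = 5*(1 + 2*5) + (-1 - 4*((-2 - 4) - 3)) = 5*(1 + 10) + (-1 - 4*(-6 - 3)) = 5*11 + (-1 - 4*(-9)) = 55 + (-1 + 36) = 55 + 35 = 90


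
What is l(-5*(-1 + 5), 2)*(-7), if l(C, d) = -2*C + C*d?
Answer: 0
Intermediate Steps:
l(-5*(-1 + 5), 2)*(-7) = ((-5*(-1 + 5))*(-2 + 2))*(-7) = (-5*4*0)*(-7) = -20*0*(-7) = 0*(-7) = 0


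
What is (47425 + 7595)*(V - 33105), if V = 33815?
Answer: 39064200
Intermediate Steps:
(47425 + 7595)*(V - 33105) = (47425 + 7595)*(33815 - 33105) = 55020*710 = 39064200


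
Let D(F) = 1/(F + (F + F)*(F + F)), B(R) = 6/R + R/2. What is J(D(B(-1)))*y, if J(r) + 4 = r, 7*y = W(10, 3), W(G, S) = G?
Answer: -2596/455 ≈ -5.7055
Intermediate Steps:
B(R) = R/2 + 6/R (B(R) = 6/R + R*(½) = 6/R + R/2 = R/2 + 6/R)
D(F) = 1/(F + 4*F²) (D(F) = 1/(F + (2*F)*(2*F)) = 1/(F + 4*F²))
y = 10/7 (y = (⅐)*10 = 10/7 ≈ 1.4286)
J(r) = -4 + r
J(D(B(-1)))*y = (-4 + 1/(((½)*(-1) + 6/(-1))*(1 + 4*((½)*(-1) + 6/(-1)))))*(10/7) = (-4 + 1/((-½ + 6*(-1))*(1 + 4*(-½ + 6*(-1)))))*(10/7) = (-4 + 1/((-½ - 6)*(1 + 4*(-½ - 6))))*(10/7) = (-4 + 1/((-13/2)*(1 + 4*(-13/2))))*(10/7) = (-4 - 2/(13*(1 - 26)))*(10/7) = (-4 - 2/13/(-25))*(10/7) = (-4 - 2/13*(-1/25))*(10/7) = (-4 + 2/325)*(10/7) = -1298/325*10/7 = -2596/455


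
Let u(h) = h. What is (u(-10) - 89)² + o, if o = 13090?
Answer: 22891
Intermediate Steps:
(u(-10) - 89)² + o = (-10 - 89)² + 13090 = (-99)² + 13090 = 9801 + 13090 = 22891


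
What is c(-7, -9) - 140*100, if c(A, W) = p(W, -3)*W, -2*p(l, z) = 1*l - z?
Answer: -14027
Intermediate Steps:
p(l, z) = z/2 - l/2 (p(l, z) = -(1*l - z)/2 = -(l - z)/2 = z/2 - l/2)
c(A, W) = W*(-3/2 - W/2) (c(A, W) = ((½)*(-3) - W/2)*W = (-3/2 - W/2)*W = W*(-3/2 - W/2))
c(-7, -9) - 140*100 = -½*(-9)*(3 - 9) - 140*100 = -½*(-9)*(-6) - 14000 = -27 - 14000 = -14027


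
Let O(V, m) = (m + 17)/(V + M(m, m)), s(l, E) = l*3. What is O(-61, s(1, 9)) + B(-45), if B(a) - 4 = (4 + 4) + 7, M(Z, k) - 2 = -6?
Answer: 243/13 ≈ 18.692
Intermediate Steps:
M(Z, k) = -4 (M(Z, k) = 2 - 6 = -4)
s(l, E) = 3*l
O(V, m) = (17 + m)/(-4 + V) (O(V, m) = (m + 17)/(V - 4) = (17 + m)/(-4 + V))
B(a) = 19 (B(a) = 4 + ((4 + 4) + 7) = 4 + (8 + 7) = 4 + 15 = 19)
O(-61, s(1, 9)) + B(-45) = (17 + 3*1)/(-4 - 61) + 19 = (17 + 3)/(-65) + 19 = -1/65*20 + 19 = -4/13 + 19 = 243/13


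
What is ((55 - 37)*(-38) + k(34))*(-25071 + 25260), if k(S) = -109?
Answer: -149877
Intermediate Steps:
((55 - 37)*(-38) + k(34))*(-25071 + 25260) = ((55 - 37)*(-38) - 109)*(-25071 + 25260) = (18*(-38) - 109)*189 = (-684 - 109)*189 = -793*189 = -149877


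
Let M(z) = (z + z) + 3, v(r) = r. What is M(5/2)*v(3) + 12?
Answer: 36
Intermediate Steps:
M(z) = 3 + 2*z (M(z) = 2*z + 3 = 3 + 2*z)
M(5/2)*v(3) + 12 = (3 + 2*(5/2))*3 + 12 = (3 + 5)*3 + 12 = 8*3 + 12 = 24 + 12 = 36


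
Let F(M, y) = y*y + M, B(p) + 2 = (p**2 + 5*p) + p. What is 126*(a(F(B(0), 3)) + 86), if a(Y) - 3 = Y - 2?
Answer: 11844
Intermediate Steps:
B(p) = -2 + p**2 + 6*p (B(p) = -2 + ((p**2 + 5*p) + p) = -2 + (p**2 + 6*p) = -2 + p**2 + 6*p)
F(M, y) = M + y**2 (F(M, y) = y**2 + M = M + y**2)
a(Y) = 1 + Y (a(Y) = 3 + (Y - 2) = 3 + (-2 + Y) = 1 + Y)
126*(a(F(B(0), 3)) + 86) = 126*((1 + ((-2 + 0**2 + 6*0) + 3**2)) + 86) = 126*((1 + ((-2 + 0 + 0) + 9)) + 86) = 126*((1 + (-2 + 9)) + 86) = 126*((1 + 7) + 86) = 126*(8 + 86) = 126*94 = 11844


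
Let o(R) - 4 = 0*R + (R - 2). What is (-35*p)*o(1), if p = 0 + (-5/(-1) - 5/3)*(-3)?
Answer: 1050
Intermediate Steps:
o(R) = 2 + R (o(R) = 4 + (0*R + (R - 2)) = 4 + (0 + (-2 + R)) = 4 + (-2 + R) = 2 + R)
p = -10 (p = 0 + (-5*(-1) - 5*⅓)*(-3) = 0 + (5 - 5/3)*(-3) = 0 + (10/3)*(-3) = 0 - 10 = -10)
(-35*p)*o(1) = (-35*(-10))*(2 + 1) = 350*3 = 1050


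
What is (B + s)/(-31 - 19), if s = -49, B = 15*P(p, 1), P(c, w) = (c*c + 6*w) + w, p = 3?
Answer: -191/50 ≈ -3.8200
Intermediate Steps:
P(c, w) = c² + 7*w (P(c, w) = (c² + 6*w) + w = c² + 7*w)
B = 240 (B = 15*(3² + 7*1) = 15*(9 + 7) = 15*16 = 240)
(B + s)/(-31 - 19) = (240 - 49)/(-31 - 19) = 191/(-50) = -1/50*191 = -191/50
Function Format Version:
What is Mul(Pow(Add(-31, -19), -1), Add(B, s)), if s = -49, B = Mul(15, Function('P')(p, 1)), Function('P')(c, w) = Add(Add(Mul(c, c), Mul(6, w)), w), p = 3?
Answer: Rational(-191, 50) ≈ -3.8200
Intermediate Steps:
Function('P')(c, w) = Add(Pow(c, 2), Mul(7, w)) (Function('P')(c, w) = Add(Add(Pow(c, 2), Mul(6, w)), w) = Add(Pow(c, 2), Mul(7, w)))
B = 240 (B = Mul(15, Add(Pow(3, 2), Mul(7, 1))) = Mul(15, Add(9, 7)) = Mul(15, 16) = 240)
Mul(Pow(Add(-31, -19), -1), Add(B, s)) = Mul(Pow(Add(-31, -19), -1), Add(240, -49)) = Mul(Pow(-50, -1), 191) = Mul(Rational(-1, 50), 191) = Rational(-191, 50)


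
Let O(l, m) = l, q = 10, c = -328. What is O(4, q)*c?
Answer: -1312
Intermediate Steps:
O(4, q)*c = 4*(-328) = -1312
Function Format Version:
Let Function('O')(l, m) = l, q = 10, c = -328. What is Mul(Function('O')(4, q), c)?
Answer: -1312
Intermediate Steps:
Mul(Function('O')(4, q), c) = Mul(4, -328) = -1312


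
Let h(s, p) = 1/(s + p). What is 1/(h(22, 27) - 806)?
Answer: -49/39493 ≈ -0.0012407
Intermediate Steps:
h(s, p) = 1/(p + s)
1/(h(22, 27) - 806) = 1/(1/(27 + 22) - 806) = 1/(1/49 - 806) = 1/(-39493/49) = -49/39493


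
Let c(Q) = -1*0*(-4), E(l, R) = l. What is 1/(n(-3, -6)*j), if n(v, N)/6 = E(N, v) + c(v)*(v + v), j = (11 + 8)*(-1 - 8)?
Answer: 1/6156 ≈ 0.00016244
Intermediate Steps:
c(Q) = 0 (c(Q) = 0*(-4) = 0)
j = -171 (j = 19*(-9) = -171)
n(v, N) = 6*N (n(v, N) = 6*(N + 0*(v + v)) = 6*(N + 0*(2*v)) = 6*(N + 0) = 6*N)
1/(n(-3, -6)*j) = 1/((6*(-6))*(-171)) = 1/(-36*(-171)) = 1/6156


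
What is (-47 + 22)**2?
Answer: 625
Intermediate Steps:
(-47 + 22)**2 = (-25)**2 = 625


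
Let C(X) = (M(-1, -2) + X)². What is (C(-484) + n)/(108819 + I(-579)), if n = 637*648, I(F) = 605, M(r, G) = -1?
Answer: 648001/109424 ≈ 5.9219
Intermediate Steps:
n = 412776
C(X) = (-1 + X)²
(C(-484) + n)/(108819 + I(-579)) = ((-1 - 484)² + 412776)/(108819 + 605) = ((-485)² + 412776)/109424 = (235225 + 412776)*(1/109424) = 648001*(1/109424) = 648001/109424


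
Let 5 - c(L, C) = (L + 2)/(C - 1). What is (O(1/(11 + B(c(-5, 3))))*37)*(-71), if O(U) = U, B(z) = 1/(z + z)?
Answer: -34151/144 ≈ -237.16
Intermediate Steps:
c(L, C) = 5 - (2 + L)/(-1 + C) (c(L, C) = 5 - (L + 2)/(C - 1) = 5 - (2 + L)/(-1 + C))
B(z) = 1/(2*z)
(O(1/(11 + B(c(-5, 3))))*37)*(-71) = (37/(11 + 1/(2*(((-7 - 1*(-5) + 5*3)/(-1 + 3))))))*(-71) = (37/(11 + 1/(2*(((-7 + 5 + 15)/2)))))*(-71) = (37/(11 + 1/(2*(((½)*13)))))*(-71) = (37/(11 + 1/(2*(13/2))))*(-71) = (37/(11 + (½)*(2/13)))*(-71) = (37/(11 + 1/13))*(-71) = (37/(144/13))*(-71) = ((13/144)*37)*(-71) = (481/144)*(-71) = -34151/144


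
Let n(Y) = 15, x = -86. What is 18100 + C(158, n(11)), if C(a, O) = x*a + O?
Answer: 4527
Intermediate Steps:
C(a, O) = O - 86*a (C(a, O) = -86*a + O = O - 86*a)
18100 + C(158, n(11)) = 18100 + (15 - 86*158) = 18100 + (15 - 13588) = 18100 - 13573 = 4527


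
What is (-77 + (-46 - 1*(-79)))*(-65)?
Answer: 2860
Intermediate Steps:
(-77 + (-46 - 1*(-79)))*(-65) = (-77 + (-46 + 79))*(-65) = (-77 + 33)*(-65) = -44*(-65) = 2860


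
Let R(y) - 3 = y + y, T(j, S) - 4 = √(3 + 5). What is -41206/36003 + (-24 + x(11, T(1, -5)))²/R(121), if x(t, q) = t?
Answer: -364633/801885 ≈ -0.45472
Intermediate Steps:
T(j, S) = 4 + 2*√2 (T(j, S) = 4 + √(3 + 5) = 4 + √8 = 4 + 2*√2)
R(y) = 3 + 2*y (R(y) = 3 + (y + y) = 3 + 2*y)
-41206/36003 + (-24 + x(11, T(1, -5)))²/R(121) = -41206/36003 + (-24 + 11)²/(3 + 2*121) = -41206*1/36003 + (-13)²/(3 + 242) = -3746/3273 + 169/245 = -364633/801885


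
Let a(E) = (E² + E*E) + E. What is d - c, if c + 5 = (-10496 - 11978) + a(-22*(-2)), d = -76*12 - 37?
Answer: 17614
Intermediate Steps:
a(E) = E + 2*E² (a(E) = (E² + E²) + E = 2*E² + E = E + 2*E²)
d = -949 (d = -912 - 37 = -949)
c = -18563 (c = -5 + ((-10496 - 11978) + (-22*(-2))*(1 + 2*(-22*(-2)))) = -5 + (-22474 + 44*(1 + 2*44)) = -5 + (-22474 + 44*(1 + 88)) = -5 + (-22474 + 44*89) = -5 + (-22474 + 3916) = -5 - 18558 = -18563)
d - c = -949 - 1*(-18563) = -949 + 18563 = 17614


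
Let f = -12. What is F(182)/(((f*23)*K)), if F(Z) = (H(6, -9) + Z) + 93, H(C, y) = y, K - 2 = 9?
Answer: -133/1518 ≈ -0.087615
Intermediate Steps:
K = 11 (K = 2 + 9 = 11)
F(Z) = 84 + Z (F(Z) = (-9 + Z) + 93 = 84 + Z)
F(182)/(((f*23)*K)) = (84 + 182)/((-12*23*11)) = 266/((-276*11)) = 266/(-3036) = 266*(-1/3036) = -133/1518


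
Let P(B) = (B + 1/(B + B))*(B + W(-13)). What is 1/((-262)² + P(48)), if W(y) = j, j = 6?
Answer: 16/1139785 ≈ 1.4038e-5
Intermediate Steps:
W(y) = 6
P(B) = (6 + B)*(B + 1/(2*B)) (P(B) = (B + 1/(B + B))*(B + 6) = (B + 1/(2*B))*(6 + B) = (6 + B)*(B + 1/(2*B)))
1/((-262)² + P(48)) = 1/((-262)² + (½ + 48² + 3/48 + 6*48)) = 1/(68644 + (½ + 2304 + 3*(1/48) + 288)) = 1/(68644 + (½ + 2304 + 1/16 + 288)) = 1/(68644 + 41481/16) = 1/(1139785/16) = 16/1139785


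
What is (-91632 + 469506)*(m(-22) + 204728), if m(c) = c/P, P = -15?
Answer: 386809712436/5 ≈ 7.7362e+10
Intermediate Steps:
m(c) = -c/15 (m(c) = c/(-15) = c*(-1/15) = -c/15)
(-91632 + 469506)*(m(-22) + 204728) = (-91632 + 469506)*(-1/15*(-22) + 204728) = 377874*(22/15 + 204728) = 377874*(3070942/15) = 386809712436/5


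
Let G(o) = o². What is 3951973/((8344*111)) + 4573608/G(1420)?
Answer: 762797556817/116722338600 ≈ 6.5351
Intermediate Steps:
3951973/((8344*111)) + 4573608/G(1420) = 3951973/((8344*111)) + 4573608/(1420²) = 3951973/926184 + 4573608/2016400 = 3951973*(1/926184) + 4573608*(1/2016400) = 3951973/926184 + 571701/252050 = 762797556817/116722338600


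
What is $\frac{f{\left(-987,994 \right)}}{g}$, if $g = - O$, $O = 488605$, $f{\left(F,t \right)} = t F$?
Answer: $\frac{981078}{488605} \approx 2.0079$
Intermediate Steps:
$f{\left(F,t \right)} = F t$
$g = -488605$ ($g = \left(-1\right) 488605 = -488605$)
$\frac{f{\left(-987,994 \right)}}{g} = \frac{\left(-987\right) 994}{-488605} = \left(-981078\right) \left(- \frac{1}{488605}\right) = \frac{981078}{488605}$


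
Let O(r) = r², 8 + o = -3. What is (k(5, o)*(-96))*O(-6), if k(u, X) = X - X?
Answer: 0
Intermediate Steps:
o = -11 (o = -8 - 3 = -11)
k(u, X) = 0
(k(5, o)*(-96))*O(-6) = (0*(-96))*(-6)² = 0*36 = 0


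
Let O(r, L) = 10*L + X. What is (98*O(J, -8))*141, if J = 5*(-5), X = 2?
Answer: -1077804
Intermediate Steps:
J = -25
O(r, L) = 2 + 10*L (O(r, L) = 10*L + 2 = 2 + 10*L)
(98*O(J, -8))*141 = (98*(2 + 10*(-8)))*141 = (98*(2 - 80))*141 = (98*(-78))*141 = -7644*141 = -1077804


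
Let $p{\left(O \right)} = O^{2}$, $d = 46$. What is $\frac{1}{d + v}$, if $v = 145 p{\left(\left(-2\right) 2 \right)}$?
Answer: $\frac{1}{2366} \approx 0.00042265$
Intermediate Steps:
$v = 2320$ ($v = 145 \left(\left(-2\right) 2\right)^{2} = 145 \left(-4\right)^{2} = 145 \cdot 16 = 2320$)
$\frac{1}{d + v} = \frac{1}{46 + 2320} = \frac{1}{2366}$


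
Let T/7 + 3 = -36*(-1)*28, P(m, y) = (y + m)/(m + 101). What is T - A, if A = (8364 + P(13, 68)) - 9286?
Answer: 302339/38 ≈ 7956.3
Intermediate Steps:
P(m, y) = (m + y)/(101 + m)
T = 7035 (T = -21 + 7*(-36*(-1)*28) = -21 + 7*(36*28) = -21 + 7*1008 = -21 + 7056 = 7035)
A = -35009/38 (A = (8364 + (13 + 68)/(101 + 13)) - 9286 = (8364 + 81/114) - 9286 = (8364 + (1/114)*81) - 9286 = (8364 + 27/38) - 9286 = 317859/38 - 9286 = -35009/38 ≈ -921.29)
T - A = 7035 - 1*(-35009/38) = 7035 + 35009/38 = 302339/38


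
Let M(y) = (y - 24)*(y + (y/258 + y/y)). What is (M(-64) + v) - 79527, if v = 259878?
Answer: 23983271/129 ≈ 1.8592e+5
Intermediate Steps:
M(y) = (1 + 259*y/258)*(-24 + y) (M(y) = (-24 + y)*(y + (y*(1/258) + 1)) = (-24 + y)*(y + (y/258 + 1)) = (-24 + y)*(y + (1 + y/258)) = (-24 + y)*(1 + 259*y/258) = (1 + 259*y/258)*(-24 + y))
(M(-64) + v) - 79527 = ((-24 - 993/43*(-64) + (259/258)*(-64)²) + 259878) - 79527 = ((-24 + 63552/43 + (259/258)*4096) + 259878) - 79527 = ((-24 + 63552/43 + 530432/129) + 259878) - 79527 = (717992/129 + 259878) - 79527 = 34242254/129 - 79527 = 23983271/129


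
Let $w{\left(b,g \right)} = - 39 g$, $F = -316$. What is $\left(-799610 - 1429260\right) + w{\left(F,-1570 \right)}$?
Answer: $-2167640$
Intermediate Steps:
$\left(-799610 - 1429260\right) + w{\left(F,-1570 \right)} = \left(-799610 - 1429260\right) - -61230 = -2228870 + 61230 = -2167640$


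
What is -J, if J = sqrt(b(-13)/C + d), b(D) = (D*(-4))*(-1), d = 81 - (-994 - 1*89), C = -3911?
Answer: -2*sqrt(4451163854)/3911 ≈ -34.118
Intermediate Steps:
d = 1164 (d = 81 - (-994 - 89) = 81 - 1*(-1083) = 81 + 1083 = 1164)
b(D) = 4*D (b(D) = -4*D*(-1) = 4*D)
J = 2*sqrt(4451163854)/3911 (J = sqrt((4*(-13))/(-3911) + 1164) = sqrt(-52*(-1/3911) + 1164) = sqrt(52/3911 + 1164) = sqrt(4552456/3911) = 2*sqrt(4451163854)/3911 ≈ 34.118)
-J = -2*sqrt(4451163854)/3911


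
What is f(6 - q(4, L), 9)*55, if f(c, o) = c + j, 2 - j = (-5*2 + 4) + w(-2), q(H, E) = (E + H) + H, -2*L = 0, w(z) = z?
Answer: 440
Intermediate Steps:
L = 0 (L = -1/2*0 = 0)
q(H, E) = E + 2*H
j = 10 (j = 2 - ((-5*2 + 4) - 2) = 2 - ((-10 + 4) - 2) = 2 - (-6 - 2) = 2 - 1*(-8) = 2 + 8 = 10)
f(c, o) = 10 + c (f(c, o) = c + 10 = 10 + c)
f(6 - q(4, L), 9)*55 = (10 + (6 - (0 + 2*4)))*55 = (10 + (6 - (0 + 8)))*55 = (10 + (6 - 1*8))*55 = (10 + (6 - 8))*55 = (10 - 2)*55 = 8*55 = 440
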